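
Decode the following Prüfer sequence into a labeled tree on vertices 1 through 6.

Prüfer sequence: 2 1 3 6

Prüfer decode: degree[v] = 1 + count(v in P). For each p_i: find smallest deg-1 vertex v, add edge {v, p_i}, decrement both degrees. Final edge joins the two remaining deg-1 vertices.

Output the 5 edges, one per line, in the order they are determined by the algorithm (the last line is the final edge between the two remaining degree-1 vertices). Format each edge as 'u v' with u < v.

Initial degrees: {1:2, 2:2, 3:2, 4:1, 5:1, 6:2}
Step 1: smallest deg-1 vertex = 4, p_1 = 2. Add edge {2,4}. Now deg[4]=0, deg[2]=1.
Step 2: smallest deg-1 vertex = 2, p_2 = 1. Add edge {1,2}. Now deg[2]=0, deg[1]=1.
Step 3: smallest deg-1 vertex = 1, p_3 = 3. Add edge {1,3}. Now deg[1]=0, deg[3]=1.
Step 4: smallest deg-1 vertex = 3, p_4 = 6. Add edge {3,6}. Now deg[3]=0, deg[6]=1.
Final: two remaining deg-1 vertices are 5, 6. Add edge {5,6}.

Answer: 2 4
1 2
1 3
3 6
5 6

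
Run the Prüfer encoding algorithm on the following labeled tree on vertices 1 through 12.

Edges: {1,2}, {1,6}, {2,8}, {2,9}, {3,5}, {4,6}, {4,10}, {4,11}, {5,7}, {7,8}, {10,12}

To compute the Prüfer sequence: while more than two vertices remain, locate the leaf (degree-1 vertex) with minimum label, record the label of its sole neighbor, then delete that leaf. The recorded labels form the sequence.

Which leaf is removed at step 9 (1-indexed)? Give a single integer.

Answer: 11

Derivation:
Step 1: current leaves = {3,9,11,12}. Remove leaf 3 (neighbor: 5).
Step 2: current leaves = {5,9,11,12}. Remove leaf 5 (neighbor: 7).
Step 3: current leaves = {7,9,11,12}. Remove leaf 7 (neighbor: 8).
Step 4: current leaves = {8,9,11,12}. Remove leaf 8 (neighbor: 2).
Step 5: current leaves = {9,11,12}. Remove leaf 9 (neighbor: 2).
Step 6: current leaves = {2,11,12}. Remove leaf 2 (neighbor: 1).
Step 7: current leaves = {1,11,12}. Remove leaf 1 (neighbor: 6).
Step 8: current leaves = {6,11,12}. Remove leaf 6 (neighbor: 4).
Step 9: current leaves = {11,12}. Remove leaf 11 (neighbor: 4).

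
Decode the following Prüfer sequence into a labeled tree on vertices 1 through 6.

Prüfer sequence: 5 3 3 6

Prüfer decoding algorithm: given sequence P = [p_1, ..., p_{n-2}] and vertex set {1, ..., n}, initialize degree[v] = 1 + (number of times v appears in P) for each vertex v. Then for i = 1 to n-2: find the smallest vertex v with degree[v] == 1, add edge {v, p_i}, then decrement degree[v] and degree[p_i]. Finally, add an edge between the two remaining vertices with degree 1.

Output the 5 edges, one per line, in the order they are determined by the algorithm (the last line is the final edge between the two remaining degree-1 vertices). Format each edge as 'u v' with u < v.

Initial degrees: {1:1, 2:1, 3:3, 4:1, 5:2, 6:2}
Step 1: smallest deg-1 vertex = 1, p_1 = 5. Add edge {1,5}. Now deg[1]=0, deg[5]=1.
Step 2: smallest deg-1 vertex = 2, p_2 = 3. Add edge {2,3}. Now deg[2]=0, deg[3]=2.
Step 3: smallest deg-1 vertex = 4, p_3 = 3. Add edge {3,4}. Now deg[4]=0, deg[3]=1.
Step 4: smallest deg-1 vertex = 3, p_4 = 6. Add edge {3,6}. Now deg[3]=0, deg[6]=1.
Final: two remaining deg-1 vertices are 5, 6. Add edge {5,6}.

Answer: 1 5
2 3
3 4
3 6
5 6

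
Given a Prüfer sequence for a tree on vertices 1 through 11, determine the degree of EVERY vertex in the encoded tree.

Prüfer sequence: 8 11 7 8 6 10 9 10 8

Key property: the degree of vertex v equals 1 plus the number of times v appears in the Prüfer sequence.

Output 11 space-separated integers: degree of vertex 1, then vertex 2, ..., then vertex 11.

Answer: 1 1 1 1 1 2 2 4 2 3 2

Derivation:
p_1 = 8: count[8] becomes 1
p_2 = 11: count[11] becomes 1
p_3 = 7: count[7] becomes 1
p_4 = 8: count[8] becomes 2
p_5 = 6: count[6] becomes 1
p_6 = 10: count[10] becomes 1
p_7 = 9: count[9] becomes 1
p_8 = 10: count[10] becomes 2
p_9 = 8: count[8] becomes 3
Degrees (1 + count): deg[1]=1+0=1, deg[2]=1+0=1, deg[3]=1+0=1, deg[4]=1+0=1, deg[5]=1+0=1, deg[6]=1+1=2, deg[7]=1+1=2, deg[8]=1+3=4, deg[9]=1+1=2, deg[10]=1+2=3, deg[11]=1+1=2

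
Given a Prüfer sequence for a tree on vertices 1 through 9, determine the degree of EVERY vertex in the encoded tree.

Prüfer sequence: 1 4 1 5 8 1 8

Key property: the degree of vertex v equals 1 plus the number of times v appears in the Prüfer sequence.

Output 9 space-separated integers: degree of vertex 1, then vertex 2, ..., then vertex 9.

Answer: 4 1 1 2 2 1 1 3 1

Derivation:
p_1 = 1: count[1] becomes 1
p_2 = 4: count[4] becomes 1
p_3 = 1: count[1] becomes 2
p_4 = 5: count[5] becomes 1
p_5 = 8: count[8] becomes 1
p_6 = 1: count[1] becomes 3
p_7 = 8: count[8] becomes 2
Degrees (1 + count): deg[1]=1+3=4, deg[2]=1+0=1, deg[3]=1+0=1, deg[4]=1+1=2, deg[5]=1+1=2, deg[6]=1+0=1, deg[7]=1+0=1, deg[8]=1+2=3, deg[9]=1+0=1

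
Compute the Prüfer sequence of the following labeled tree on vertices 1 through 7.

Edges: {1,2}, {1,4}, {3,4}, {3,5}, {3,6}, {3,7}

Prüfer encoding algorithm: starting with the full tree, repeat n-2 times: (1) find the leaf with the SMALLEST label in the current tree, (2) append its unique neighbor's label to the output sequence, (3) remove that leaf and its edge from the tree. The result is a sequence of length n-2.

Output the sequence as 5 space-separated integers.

Step 1: leaves = {2,5,6,7}. Remove smallest leaf 2, emit neighbor 1.
Step 2: leaves = {1,5,6,7}. Remove smallest leaf 1, emit neighbor 4.
Step 3: leaves = {4,5,6,7}. Remove smallest leaf 4, emit neighbor 3.
Step 4: leaves = {5,6,7}. Remove smallest leaf 5, emit neighbor 3.
Step 5: leaves = {6,7}. Remove smallest leaf 6, emit neighbor 3.
Done: 2 vertices remain (3, 7). Sequence = [1 4 3 3 3]

Answer: 1 4 3 3 3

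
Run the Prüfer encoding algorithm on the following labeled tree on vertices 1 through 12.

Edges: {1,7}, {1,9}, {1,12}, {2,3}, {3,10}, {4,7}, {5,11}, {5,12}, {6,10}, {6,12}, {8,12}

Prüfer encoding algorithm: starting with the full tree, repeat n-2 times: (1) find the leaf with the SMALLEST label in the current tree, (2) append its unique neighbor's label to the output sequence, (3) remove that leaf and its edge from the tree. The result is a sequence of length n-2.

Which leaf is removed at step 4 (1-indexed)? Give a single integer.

Step 1: current leaves = {2,4,8,9,11}. Remove leaf 2 (neighbor: 3).
Step 2: current leaves = {3,4,8,9,11}. Remove leaf 3 (neighbor: 10).
Step 3: current leaves = {4,8,9,10,11}. Remove leaf 4 (neighbor: 7).
Step 4: current leaves = {7,8,9,10,11}. Remove leaf 7 (neighbor: 1).

Answer: 7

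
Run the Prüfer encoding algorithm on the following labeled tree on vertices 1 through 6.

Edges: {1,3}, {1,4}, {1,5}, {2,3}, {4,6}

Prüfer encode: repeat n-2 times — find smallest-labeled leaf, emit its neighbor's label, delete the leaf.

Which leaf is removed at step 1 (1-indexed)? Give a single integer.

Answer: 2

Derivation:
Step 1: current leaves = {2,5,6}. Remove leaf 2 (neighbor: 3).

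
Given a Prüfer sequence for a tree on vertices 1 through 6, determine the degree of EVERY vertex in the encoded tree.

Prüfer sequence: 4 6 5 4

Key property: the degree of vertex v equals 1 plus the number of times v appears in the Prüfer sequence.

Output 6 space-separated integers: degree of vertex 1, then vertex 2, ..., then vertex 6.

p_1 = 4: count[4] becomes 1
p_2 = 6: count[6] becomes 1
p_3 = 5: count[5] becomes 1
p_4 = 4: count[4] becomes 2
Degrees (1 + count): deg[1]=1+0=1, deg[2]=1+0=1, deg[3]=1+0=1, deg[4]=1+2=3, deg[5]=1+1=2, deg[6]=1+1=2

Answer: 1 1 1 3 2 2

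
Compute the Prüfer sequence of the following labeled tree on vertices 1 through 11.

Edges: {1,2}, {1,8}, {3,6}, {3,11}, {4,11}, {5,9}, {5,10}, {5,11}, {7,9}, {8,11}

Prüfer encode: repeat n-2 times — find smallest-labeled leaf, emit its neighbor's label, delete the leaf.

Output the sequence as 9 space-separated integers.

Answer: 1 8 11 3 11 9 11 5 5

Derivation:
Step 1: leaves = {2,4,6,7,10}. Remove smallest leaf 2, emit neighbor 1.
Step 2: leaves = {1,4,6,7,10}. Remove smallest leaf 1, emit neighbor 8.
Step 3: leaves = {4,6,7,8,10}. Remove smallest leaf 4, emit neighbor 11.
Step 4: leaves = {6,7,8,10}. Remove smallest leaf 6, emit neighbor 3.
Step 5: leaves = {3,7,8,10}. Remove smallest leaf 3, emit neighbor 11.
Step 6: leaves = {7,8,10}. Remove smallest leaf 7, emit neighbor 9.
Step 7: leaves = {8,9,10}. Remove smallest leaf 8, emit neighbor 11.
Step 8: leaves = {9,10,11}. Remove smallest leaf 9, emit neighbor 5.
Step 9: leaves = {10,11}. Remove smallest leaf 10, emit neighbor 5.
Done: 2 vertices remain (5, 11). Sequence = [1 8 11 3 11 9 11 5 5]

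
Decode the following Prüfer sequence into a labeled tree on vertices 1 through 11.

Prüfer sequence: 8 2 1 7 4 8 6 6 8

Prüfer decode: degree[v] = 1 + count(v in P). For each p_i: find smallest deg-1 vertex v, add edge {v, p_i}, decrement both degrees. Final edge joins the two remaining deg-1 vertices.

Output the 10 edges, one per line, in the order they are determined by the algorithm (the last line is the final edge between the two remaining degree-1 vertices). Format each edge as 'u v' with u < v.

Answer: 3 8
2 5
1 2
1 7
4 7
4 8
6 9
6 10
6 8
8 11

Derivation:
Initial degrees: {1:2, 2:2, 3:1, 4:2, 5:1, 6:3, 7:2, 8:4, 9:1, 10:1, 11:1}
Step 1: smallest deg-1 vertex = 3, p_1 = 8. Add edge {3,8}. Now deg[3]=0, deg[8]=3.
Step 2: smallest deg-1 vertex = 5, p_2 = 2. Add edge {2,5}. Now deg[5]=0, deg[2]=1.
Step 3: smallest deg-1 vertex = 2, p_3 = 1. Add edge {1,2}. Now deg[2]=0, deg[1]=1.
Step 4: smallest deg-1 vertex = 1, p_4 = 7. Add edge {1,7}. Now deg[1]=0, deg[7]=1.
Step 5: smallest deg-1 vertex = 7, p_5 = 4. Add edge {4,7}. Now deg[7]=0, deg[4]=1.
Step 6: smallest deg-1 vertex = 4, p_6 = 8. Add edge {4,8}. Now deg[4]=0, deg[8]=2.
Step 7: smallest deg-1 vertex = 9, p_7 = 6. Add edge {6,9}. Now deg[9]=0, deg[6]=2.
Step 8: smallest deg-1 vertex = 10, p_8 = 6. Add edge {6,10}. Now deg[10]=0, deg[6]=1.
Step 9: smallest deg-1 vertex = 6, p_9 = 8. Add edge {6,8}. Now deg[6]=0, deg[8]=1.
Final: two remaining deg-1 vertices are 8, 11. Add edge {8,11}.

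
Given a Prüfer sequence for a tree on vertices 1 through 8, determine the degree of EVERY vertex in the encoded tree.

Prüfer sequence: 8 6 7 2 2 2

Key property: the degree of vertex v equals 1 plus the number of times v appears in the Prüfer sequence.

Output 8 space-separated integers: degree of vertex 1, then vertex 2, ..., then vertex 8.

p_1 = 8: count[8] becomes 1
p_2 = 6: count[6] becomes 1
p_3 = 7: count[7] becomes 1
p_4 = 2: count[2] becomes 1
p_5 = 2: count[2] becomes 2
p_6 = 2: count[2] becomes 3
Degrees (1 + count): deg[1]=1+0=1, deg[2]=1+3=4, deg[3]=1+0=1, deg[4]=1+0=1, deg[5]=1+0=1, deg[6]=1+1=2, deg[7]=1+1=2, deg[8]=1+1=2

Answer: 1 4 1 1 1 2 2 2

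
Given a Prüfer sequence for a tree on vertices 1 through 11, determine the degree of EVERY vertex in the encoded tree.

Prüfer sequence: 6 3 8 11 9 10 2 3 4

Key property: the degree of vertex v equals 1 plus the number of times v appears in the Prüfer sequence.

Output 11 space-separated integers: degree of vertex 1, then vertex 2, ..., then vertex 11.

p_1 = 6: count[6] becomes 1
p_2 = 3: count[3] becomes 1
p_3 = 8: count[8] becomes 1
p_4 = 11: count[11] becomes 1
p_5 = 9: count[9] becomes 1
p_6 = 10: count[10] becomes 1
p_7 = 2: count[2] becomes 1
p_8 = 3: count[3] becomes 2
p_9 = 4: count[4] becomes 1
Degrees (1 + count): deg[1]=1+0=1, deg[2]=1+1=2, deg[3]=1+2=3, deg[4]=1+1=2, deg[5]=1+0=1, deg[6]=1+1=2, deg[7]=1+0=1, deg[8]=1+1=2, deg[9]=1+1=2, deg[10]=1+1=2, deg[11]=1+1=2

Answer: 1 2 3 2 1 2 1 2 2 2 2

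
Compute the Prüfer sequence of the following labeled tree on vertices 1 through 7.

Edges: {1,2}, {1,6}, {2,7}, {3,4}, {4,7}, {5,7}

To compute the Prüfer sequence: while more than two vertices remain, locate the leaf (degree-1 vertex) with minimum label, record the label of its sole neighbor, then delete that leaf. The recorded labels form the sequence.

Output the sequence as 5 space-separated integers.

Answer: 4 7 7 1 2

Derivation:
Step 1: leaves = {3,5,6}. Remove smallest leaf 3, emit neighbor 4.
Step 2: leaves = {4,5,6}. Remove smallest leaf 4, emit neighbor 7.
Step 3: leaves = {5,6}. Remove smallest leaf 5, emit neighbor 7.
Step 4: leaves = {6,7}. Remove smallest leaf 6, emit neighbor 1.
Step 5: leaves = {1,7}. Remove smallest leaf 1, emit neighbor 2.
Done: 2 vertices remain (2, 7). Sequence = [4 7 7 1 2]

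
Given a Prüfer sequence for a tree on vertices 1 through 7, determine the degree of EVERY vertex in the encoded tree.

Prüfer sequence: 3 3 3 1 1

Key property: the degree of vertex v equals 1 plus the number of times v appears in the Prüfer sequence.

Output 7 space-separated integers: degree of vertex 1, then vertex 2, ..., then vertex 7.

p_1 = 3: count[3] becomes 1
p_2 = 3: count[3] becomes 2
p_3 = 3: count[3] becomes 3
p_4 = 1: count[1] becomes 1
p_5 = 1: count[1] becomes 2
Degrees (1 + count): deg[1]=1+2=3, deg[2]=1+0=1, deg[3]=1+3=4, deg[4]=1+0=1, deg[5]=1+0=1, deg[6]=1+0=1, deg[7]=1+0=1

Answer: 3 1 4 1 1 1 1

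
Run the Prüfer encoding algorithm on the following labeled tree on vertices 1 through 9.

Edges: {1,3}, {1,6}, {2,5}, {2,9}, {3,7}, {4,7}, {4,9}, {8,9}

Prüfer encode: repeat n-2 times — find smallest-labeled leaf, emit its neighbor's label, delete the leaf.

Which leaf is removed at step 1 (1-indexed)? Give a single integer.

Step 1: current leaves = {5,6,8}. Remove leaf 5 (neighbor: 2).

Answer: 5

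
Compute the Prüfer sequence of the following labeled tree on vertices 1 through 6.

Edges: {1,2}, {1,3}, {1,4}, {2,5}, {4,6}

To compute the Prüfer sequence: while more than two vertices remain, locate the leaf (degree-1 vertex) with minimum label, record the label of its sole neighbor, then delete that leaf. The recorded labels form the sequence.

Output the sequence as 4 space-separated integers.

Answer: 1 2 1 4

Derivation:
Step 1: leaves = {3,5,6}. Remove smallest leaf 3, emit neighbor 1.
Step 2: leaves = {5,6}. Remove smallest leaf 5, emit neighbor 2.
Step 3: leaves = {2,6}. Remove smallest leaf 2, emit neighbor 1.
Step 4: leaves = {1,6}. Remove smallest leaf 1, emit neighbor 4.
Done: 2 vertices remain (4, 6). Sequence = [1 2 1 4]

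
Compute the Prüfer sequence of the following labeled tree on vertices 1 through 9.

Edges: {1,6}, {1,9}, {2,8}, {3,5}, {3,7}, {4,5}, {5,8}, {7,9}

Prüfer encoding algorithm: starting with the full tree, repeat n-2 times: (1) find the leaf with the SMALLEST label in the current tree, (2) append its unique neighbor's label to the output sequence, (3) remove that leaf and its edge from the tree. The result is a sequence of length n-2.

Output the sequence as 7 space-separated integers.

Step 1: leaves = {2,4,6}. Remove smallest leaf 2, emit neighbor 8.
Step 2: leaves = {4,6,8}. Remove smallest leaf 4, emit neighbor 5.
Step 3: leaves = {6,8}. Remove smallest leaf 6, emit neighbor 1.
Step 4: leaves = {1,8}. Remove smallest leaf 1, emit neighbor 9.
Step 5: leaves = {8,9}. Remove smallest leaf 8, emit neighbor 5.
Step 6: leaves = {5,9}. Remove smallest leaf 5, emit neighbor 3.
Step 7: leaves = {3,9}. Remove smallest leaf 3, emit neighbor 7.
Done: 2 vertices remain (7, 9). Sequence = [8 5 1 9 5 3 7]

Answer: 8 5 1 9 5 3 7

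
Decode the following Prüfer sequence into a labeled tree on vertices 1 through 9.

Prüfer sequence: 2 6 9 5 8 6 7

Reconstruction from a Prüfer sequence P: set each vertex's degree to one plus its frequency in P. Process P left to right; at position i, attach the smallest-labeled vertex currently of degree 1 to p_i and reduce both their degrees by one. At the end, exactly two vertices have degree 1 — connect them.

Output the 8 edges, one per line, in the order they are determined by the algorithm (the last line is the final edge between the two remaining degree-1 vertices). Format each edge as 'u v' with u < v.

Answer: 1 2
2 6
3 9
4 5
5 8
6 8
6 7
7 9

Derivation:
Initial degrees: {1:1, 2:2, 3:1, 4:1, 5:2, 6:3, 7:2, 8:2, 9:2}
Step 1: smallest deg-1 vertex = 1, p_1 = 2. Add edge {1,2}. Now deg[1]=0, deg[2]=1.
Step 2: smallest deg-1 vertex = 2, p_2 = 6. Add edge {2,6}. Now deg[2]=0, deg[6]=2.
Step 3: smallest deg-1 vertex = 3, p_3 = 9. Add edge {3,9}. Now deg[3]=0, deg[9]=1.
Step 4: smallest deg-1 vertex = 4, p_4 = 5. Add edge {4,5}. Now deg[4]=0, deg[5]=1.
Step 5: smallest deg-1 vertex = 5, p_5 = 8. Add edge {5,8}. Now deg[5]=0, deg[8]=1.
Step 6: smallest deg-1 vertex = 8, p_6 = 6. Add edge {6,8}. Now deg[8]=0, deg[6]=1.
Step 7: smallest deg-1 vertex = 6, p_7 = 7. Add edge {6,7}. Now deg[6]=0, deg[7]=1.
Final: two remaining deg-1 vertices are 7, 9. Add edge {7,9}.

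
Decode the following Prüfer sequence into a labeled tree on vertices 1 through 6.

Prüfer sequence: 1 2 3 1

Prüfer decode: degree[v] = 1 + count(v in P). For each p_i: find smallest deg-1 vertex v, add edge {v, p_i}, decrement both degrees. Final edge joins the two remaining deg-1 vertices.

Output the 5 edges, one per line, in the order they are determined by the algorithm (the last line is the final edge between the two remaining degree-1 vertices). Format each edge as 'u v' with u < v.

Answer: 1 4
2 5
2 3
1 3
1 6

Derivation:
Initial degrees: {1:3, 2:2, 3:2, 4:1, 5:1, 6:1}
Step 1: smallest deg-1 vertex = 4, p_1 = 1. Add edge {1,4}. Now deg[4]=0, deg[1]=2.
Step 2: smallest deg-1 vertex = 5, p_2 = 2. Add edge {2,5}. Now deg[5]=0, deg[2]=1.
Step 3: smallest deg-1 vertex = 2, p_3 = 3. Add edge {2,3}. Now deg[2]=0, deg[3]=1.
Step 4: smallest deg-1 vertex = 3, p_4 = 1. Add edge {1,3}. Now deg[3]=0, deg[1]=1.
Final: two remaining deg-1 vertices are 1, 6. Add edge {1,6}.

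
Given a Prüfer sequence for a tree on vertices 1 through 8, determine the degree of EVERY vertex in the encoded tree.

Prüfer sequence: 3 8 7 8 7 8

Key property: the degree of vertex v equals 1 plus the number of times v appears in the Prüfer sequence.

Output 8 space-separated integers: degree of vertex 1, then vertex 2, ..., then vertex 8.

p_1 = 3: count[3] becomes 1
p_2 = 8: count[8] becomes 1
p_3 = 7: count[7] becomes 1
p_4 = 8: count[8] becomes 2
p_5 = 7: count[7] becomes 2
p_6 = 8: count[8] becomes 3
Degrees (1 + count): deg[1]=1+0=1, deg[2]=1+0=1, deg[3]=1+1=2, deg[4]=1+0=1, deg[5]=1+0=1, deg[6]=1+0=1, deg[7]=1+2=3, deg[8]=1+3=4

Answer: 1 1 2 1 1 1 3 4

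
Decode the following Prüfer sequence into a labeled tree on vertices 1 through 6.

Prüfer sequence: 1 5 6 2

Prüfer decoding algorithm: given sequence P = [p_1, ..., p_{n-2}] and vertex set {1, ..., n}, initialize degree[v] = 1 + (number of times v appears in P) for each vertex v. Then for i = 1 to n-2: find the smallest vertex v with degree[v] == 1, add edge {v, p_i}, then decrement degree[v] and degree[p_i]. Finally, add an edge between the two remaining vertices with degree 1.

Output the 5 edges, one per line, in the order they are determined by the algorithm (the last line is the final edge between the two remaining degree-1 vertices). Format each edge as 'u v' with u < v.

Answer: 1 3
1 5
4 6
2 5
2 6

Derivation:
Initial degrees: {1:2, 2:2, 3:1, 4:1, 5:2, 6:2}
Step 1: smallest deg-1 vertex = 3, p_1 = 1. Add edge {1,3}. Now deg[3]=0, deg[1]=1.
Step 2: smallest deg-1 vertex = 1, p_2 = 5. Add edge {1,5}. Now deg[1]=0, deg[5]=1.
Step 3: smallest deg-1 vertex = 4, p_3 = 6. Add edge {4,6}. Now deg[4]=0, deg[6]=1.
Step 4: smallest deg-1 vertex = 5, p_4 = 2. Add edge {2,5}. Now deg[5]=0, deg[2]=1.
Final: two remaining deg-1 vertices are 2, 6. Add edge {2,6}.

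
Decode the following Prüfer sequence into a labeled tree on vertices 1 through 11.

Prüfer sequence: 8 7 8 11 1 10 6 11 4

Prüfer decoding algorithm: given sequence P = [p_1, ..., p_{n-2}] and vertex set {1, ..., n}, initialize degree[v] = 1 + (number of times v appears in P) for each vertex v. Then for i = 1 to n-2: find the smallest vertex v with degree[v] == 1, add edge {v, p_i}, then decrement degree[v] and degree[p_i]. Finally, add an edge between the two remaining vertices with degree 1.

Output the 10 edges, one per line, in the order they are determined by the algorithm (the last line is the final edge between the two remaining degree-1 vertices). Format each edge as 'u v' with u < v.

Initial degrees: {1:2, 2:1, 3:1, 4:2, 5:1, 6:2, 7:2, 8:3, 9:1, 10:2, 11:3}
Step 1: smallest deg-1 vertex = 2, p_1 = 8. Add edge {2,8}. Now deg[2]=0, deg[8]=2.
Step 2: smallest deg-1 vertex = 3, p_2 = 7. Add edge {3,7}. Now deg[3]=0, deg[7]=1.
Step 3: smallest deg-1 vertex = 5, p_3 = 8. Add edge {5,8}. Now deg[5]=0, deg[8]=1.
Step 4: smallest deg-1 vertex = 7, p_4 = 11. Add edge {7,11}. Now deg[7]=0, deg[11]=2.
Step 5: smallest deg-1 vertex = 8, p_5 = 1. Add edge {1,8}. Now deg[8]=0, deg[1]=1.
Step 6: smallest deg-1 vertex = 1, p_6 = 10. Add edge {1,10}. Now deg[1]=0, deg[10]=1.
Step 7: smallest deg-1 vertex = 9, p_7 = 6. Add edge {6,9}. Now deg[9]=0, deg[6]=1.
Step 8: smallest deg-1 vertex = 6, p_8 = 11. Add edge {6,11}. Now deg[6]=0, deg[11]=1.
Step 9: smallest deg-1 vertex = 10, p_9 = 4. Add edge {4,10}. Now deg[10]=0, deg[4]=1.
Final: two remaining deg-1 vertices are 4, 11. Add edge {4,11}.

Answer: 2 8
3 7
5 8
7 11
1 8
1 10
6 9
6 11
4 10
4 11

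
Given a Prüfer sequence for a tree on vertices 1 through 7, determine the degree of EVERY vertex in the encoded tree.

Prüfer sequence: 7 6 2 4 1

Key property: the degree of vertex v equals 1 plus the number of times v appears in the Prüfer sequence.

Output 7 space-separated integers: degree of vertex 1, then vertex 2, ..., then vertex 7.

Answer: 2 2 1 2 1 2 2

Derivation:
p_1 = 7: count[7] becomes 1
p_2 = 6: count[6] becomes 1
p_3 = 2: count[2] becomes 1
p_4 = 4: count[4] becomes 1
p_5 = 1: count[1] becomes 1
Degrees (1 + count): deg[1]=1+1=2, deg[2]=1+1=2, deg[3]=1+0=1, deg[4]=1+1=2, deg[5]=1+0=1, deg[6]=1+1=2, deg[7]=1+1=2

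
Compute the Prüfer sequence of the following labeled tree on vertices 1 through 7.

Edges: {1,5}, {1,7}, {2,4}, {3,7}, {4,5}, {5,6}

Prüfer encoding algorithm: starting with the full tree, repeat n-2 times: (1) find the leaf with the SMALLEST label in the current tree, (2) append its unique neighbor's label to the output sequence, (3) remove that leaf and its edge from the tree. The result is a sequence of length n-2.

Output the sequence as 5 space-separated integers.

Step 1: leaves = {2,3,6}. Remove smallest leaf 2, emit neighbor 4.
Step 2: leaves = {3,4,6}. Remove smallest leaf 3, emit neighbor 7.
Step 3: leaves = {4,6,7}. Remove smallest leaf 4, emit neighbor 5.
Step 4: leaves = {6,7}. Remove smallest leaf 6, emit neighbor 5.
Step 5: leaves = {5,7}. Remove smallest leaf 5, emit neighbor 1.
Done: 2 vertices remain (1, 7). Sequence = [4 7 5 5 1]

Answer: 4 7 5 5 1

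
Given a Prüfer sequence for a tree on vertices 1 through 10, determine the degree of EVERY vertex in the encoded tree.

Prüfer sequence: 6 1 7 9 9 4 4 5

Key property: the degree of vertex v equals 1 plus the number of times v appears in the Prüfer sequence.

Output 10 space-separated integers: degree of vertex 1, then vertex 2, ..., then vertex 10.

Answer: 2 1 1 3 2 2 2 1 3 1

Derivation:
p_1 = 6: count[6] becomes 1
p_2 = 1: count[1] becomes 1
p_3 = 7: count[7] becomes 1
p_4 = 9: count[9] becomes 1
p_5 = 9: count[9] becomes 2
p_6 = 4: count[4] becomes 1
p_7 = 4: count[4] becomes 2
p_8 = 5: count[5] becomes 1
Degrees (1 + count): deg[1]=1+1=2, deg[2]=1+0=1, deg[3]=1+0=1, deg[4]=1+2=3, deg[5]=1+1=2, deg[6]=1+1=2, deg[7]=1+1=2, deg[8]=1+0=1, deg[9]=1+2=3, deg[10]=1+0=1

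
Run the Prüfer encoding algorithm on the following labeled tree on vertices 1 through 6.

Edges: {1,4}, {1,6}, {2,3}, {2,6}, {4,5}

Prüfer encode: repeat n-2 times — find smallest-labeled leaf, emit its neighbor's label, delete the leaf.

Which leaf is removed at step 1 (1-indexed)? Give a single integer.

Step 1: current leaves = {3,5}. Remove leaf 3 (neighbor: 2).

Answer: 3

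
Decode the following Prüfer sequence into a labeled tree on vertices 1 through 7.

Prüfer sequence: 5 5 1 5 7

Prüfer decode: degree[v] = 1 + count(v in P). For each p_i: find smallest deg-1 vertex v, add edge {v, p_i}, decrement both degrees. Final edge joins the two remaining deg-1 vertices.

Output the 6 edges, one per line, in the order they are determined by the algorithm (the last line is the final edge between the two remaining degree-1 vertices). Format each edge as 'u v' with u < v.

Answer: 2 5
3 5
1 4
1 5
5 7
6 7

Derivation:
Initial degrees: {1:2, 2:1, 3:1, 4:1, 5:4, 6:1, 7:2}
Step 1: smallest deg-1 vertex = 2, p_1 = 5. Add edge {2,5}. Now deg[2]=0, deg[5]=3.
Step 2: smallest deg-1 vertex = 3, p_2 = 5. Add edge {3,5}. Now deg[3]=0, deg[5]=2.
Step 3: smallest deg-1 vertex = 4, p_3 = 1. Add edge {1,4}. Now deg[4]=0, deg[1]=1.
Step 4: smallest deg-1 vertex = 1, p_4 = 5. Add edge {1,5}. Now deg[1]=0, deg[5]=1.
Step 5: smallest deg-1 vertex = 5, p_5 = 7. Add edge {5,7}. Now deg[5]=0, deg[7]=1.
Final: two remaining deg-1 vertices are 6, 7. Add edge {6,7}.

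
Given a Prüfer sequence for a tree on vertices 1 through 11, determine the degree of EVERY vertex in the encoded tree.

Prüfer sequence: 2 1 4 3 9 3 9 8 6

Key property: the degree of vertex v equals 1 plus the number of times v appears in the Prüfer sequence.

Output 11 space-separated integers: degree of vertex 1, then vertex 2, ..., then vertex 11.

p_1 = 2: count[2] becomes 1
p_2 = 1: count[1] becomes 1
p_3 = 4: count[4] becomes 1
p_4 = 3: count[3] becomes 1
p_5 = 9: count[9] becomes 1
p_6 = 3: count[3] becomes 2
p_7 = 9: count[9] becomes 2
p_8 = 8: count[8] becomes 1
p_9 = 6: count[6] becomes 1
Degrees (1 + count): deg[1]=1+1=2, deg[2]=1+1=2, deg[3]=1+2=3, deg[4]=1+1=2, deg[5]=1+0=1, deg[6]=1+1=2, deg[7]=1+0=1, deg[8]=1+1=2, deg[9]=1+2=3, deg[10]=1+0=1, deg[11]=1+0=1

Answer: 2 2 3 2 1 2 1 2 3 1 1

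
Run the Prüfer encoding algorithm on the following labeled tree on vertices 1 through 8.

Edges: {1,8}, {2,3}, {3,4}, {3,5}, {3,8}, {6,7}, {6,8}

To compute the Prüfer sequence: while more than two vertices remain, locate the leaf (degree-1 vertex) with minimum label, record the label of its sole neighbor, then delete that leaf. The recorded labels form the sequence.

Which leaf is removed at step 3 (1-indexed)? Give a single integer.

Answer: 4

Derivation:
Step 1: current leaves = {1,2,4,5,7}. Remove leaf 1 (neighbor: 8).
Step 2: current leaves = {2,4,5,7}. Remove leaf 2 (neighbor: 3).
Step 3: current leaves = {4,5,7}. Remove leaf 4 (neighbor: 3).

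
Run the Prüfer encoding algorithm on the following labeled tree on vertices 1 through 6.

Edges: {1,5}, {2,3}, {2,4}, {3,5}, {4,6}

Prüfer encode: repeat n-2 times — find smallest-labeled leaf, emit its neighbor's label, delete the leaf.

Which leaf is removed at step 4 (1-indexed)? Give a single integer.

Answer: 2

Derivation:
Step 1: current leaves = {1,6}. Remove leaf 1 (neighbor: 5).
Step 2: current leaves = {5,6}. Remove leaf 5 (neighbor: 3).
Step 3: current leaves = {3,6}. Remove leaf 3 (neighbor: 2).
Step 4: current leaves = {2,6}. Remove leaf 2 (neighbor: 4).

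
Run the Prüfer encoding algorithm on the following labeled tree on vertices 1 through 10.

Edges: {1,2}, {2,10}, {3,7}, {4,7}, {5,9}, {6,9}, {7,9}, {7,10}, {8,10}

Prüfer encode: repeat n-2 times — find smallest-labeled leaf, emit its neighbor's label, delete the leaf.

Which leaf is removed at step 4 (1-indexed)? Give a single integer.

Answer: 4

Derivation:
Step 1: current leaves = {1,3,4,5,6,8}. Remove leaf 1 (neighbor: 2).
Step 2: current leaves = {2,3,4,5,6,8}. Remove leaf 2 (neighbor: 10).
Step 3: current leaves = {3,4,5,6,8}. Remove leaf 3 (neighbor: 7).
Step 4: current leaves = {4,5,6,8}. Remove leaf 4 (neighbor: 7).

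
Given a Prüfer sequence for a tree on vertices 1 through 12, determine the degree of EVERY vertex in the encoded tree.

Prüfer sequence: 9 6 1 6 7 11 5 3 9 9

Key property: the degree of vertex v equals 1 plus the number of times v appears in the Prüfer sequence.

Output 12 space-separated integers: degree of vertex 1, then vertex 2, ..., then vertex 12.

p_1 = 9: count[9] becomes 1
p_2 = 6: count[6] becomes 1
p_3 = 1: count[1] becomes 1
p_4 = 6: count[6] becomes 2
p_5 = 7: count[7] becomes 1
p_6 = 11: count[11] becomes 1
p_7 = 5: count[5] becomes 1
p_8 = 3: count[3] becomes 1
p_9 = 9: count[9] becomes 2
p_10 = 9: count[9] becomes 3
Degrees (1 + count): deg[1]=1+1=2, deg[2]=1+0=1, deg[3]=1+1=2, deg[4]=1+0=1, deg[5]=1+1=2, deg[6]=1+2=3, deg[7]=1+1=2, deg[8]=1+0=1, deg[9]=1+3=4, deg[10]=1+0=1, deg[11]=1+1=2, deg[12]=1+0=1

Answer: 2 1 2 1 2 3 2 1 4 1 2 1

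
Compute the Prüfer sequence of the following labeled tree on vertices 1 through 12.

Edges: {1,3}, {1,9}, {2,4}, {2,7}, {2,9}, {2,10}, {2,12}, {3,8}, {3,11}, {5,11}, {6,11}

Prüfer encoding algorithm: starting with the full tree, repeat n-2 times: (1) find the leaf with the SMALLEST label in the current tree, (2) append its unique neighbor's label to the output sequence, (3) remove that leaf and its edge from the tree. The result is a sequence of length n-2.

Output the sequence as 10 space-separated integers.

Answer: 2 11 11 2 3 2 3 1 9 2

Derivation:
Step 1: leaves = {4,5,6,7,8,10,12}. Remove smallest leaf 4, emit neighbor 2.
Step 2: leaves = {5,6,7,8,10,12}. Remove smallest leaf 5, emit neighbor 11.
Step 3: leaves = {6,7,8,10,12}. Remove smallest leaf 6, emit neighbor 11.
Step 4: leaves = {7,8,10,11,12}. Remove smallest leaf 7, emit neighbor 2.
Step 5: leaves = {8,10,11,12}. Remove smallest leaf 8, emit neighbor 3.
Step 6: leaves = {10,11,12}. Remove smallest leaf 10, emit neighbor 2.
Step 7: leaves = {11,12}. Remove smallest leaf 11, emit neighbor 3.
Step 8: leaves = {3,12}. Remove smallest leaf 3, emit neighbor 1.
Step 9: leaves = {1,12}. Remove smallest leaf 1, emit neighbor 9.
Step 10: leaves = {9,12}. Remove smallest leaf 9, emit neighbor 2.
Done: 2 vertices remain (2, 12). Sequence = [2 11 11 2 3 2 3 1 9 2]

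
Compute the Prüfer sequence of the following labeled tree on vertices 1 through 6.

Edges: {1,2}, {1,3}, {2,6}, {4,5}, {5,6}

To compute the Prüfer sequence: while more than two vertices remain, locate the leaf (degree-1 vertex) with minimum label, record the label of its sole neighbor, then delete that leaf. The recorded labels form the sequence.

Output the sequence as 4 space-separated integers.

Step 1: leaves = {3,4}. Remove smallest leaf 3, emit neighbor 1.
Step 2: leaves = {1,4}. Remove smallest leaf 1, emit neighbor 2.
Step 3: leaves = {2,4}. Remove smallest leaf 2, emit neighbor 6.
Step 4: leaves = {4,6}. Remove smallest leaf 4, emit neighbor 5.
Done: 2 vertices remain (5, 6). Sequence = [1 2 6 5]

Answer: 1 2 6 5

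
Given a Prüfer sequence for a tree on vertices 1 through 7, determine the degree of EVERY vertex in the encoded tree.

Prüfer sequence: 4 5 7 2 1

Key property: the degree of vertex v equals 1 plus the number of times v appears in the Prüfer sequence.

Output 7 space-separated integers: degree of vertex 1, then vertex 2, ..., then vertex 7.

p_1 = 4: count[4] becomes 1
p_2 = 5: count[5] becomes 1
p_3 = 7: count[7] becomes 1
p_4 = 2: count[2] becomes 1
p_5 = 1: count[1] becomes 1
Degrees (1 + count): deg[1]=1+1=2, deg[2]=1+1=2, deg[3]=1+0=1, deg[4]=1+1=2, deg[5]=1+1=2, deg[6]=1+0=1, deg[7]=1+1=2

Answer: 2 2 1 2 2 1 2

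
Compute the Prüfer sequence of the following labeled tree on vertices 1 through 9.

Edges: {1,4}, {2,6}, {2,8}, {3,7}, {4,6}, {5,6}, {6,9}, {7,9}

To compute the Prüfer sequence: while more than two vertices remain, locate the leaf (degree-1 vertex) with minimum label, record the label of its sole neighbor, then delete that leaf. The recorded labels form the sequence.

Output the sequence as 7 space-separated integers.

Step 1: leaves = {1,3,5,8}. Remove smallest leaf 1, emit neighbor 4.
Step 2: leaves = {3,4,5,8}. Remove smallest leaf 3, emit neighbor 7.
Step 3: leaves = {4,5,7,8}. Remove smallest leaf 4, emit neighbor 6.
Step 4: leaves = {5,7,8}. Remove smallest leaf 5, emit neighbor 6.
Step 5: leaves = {7,8}. Remove smallest leaf 7, emit neighbor 9.
Step 6: leaves = {8,9}. Remove smallest leaf 8, emit neighbor 2.
Step 7: leaves = {2,9}. Remove smallest leaf 2, emit neighbor 6.
Done: 2 vertices remain (6, 9). Sequence = [4 7 6 6 9 2 6]

Answer: 4 7 6 6 9 2 6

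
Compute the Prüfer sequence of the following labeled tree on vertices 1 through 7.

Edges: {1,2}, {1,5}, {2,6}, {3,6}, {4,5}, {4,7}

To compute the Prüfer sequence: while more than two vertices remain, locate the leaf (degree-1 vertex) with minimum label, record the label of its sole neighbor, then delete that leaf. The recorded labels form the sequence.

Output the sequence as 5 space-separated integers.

Step 1: leaves = {3,7}. Remove smallest leaf 3, emit neighbor 6.
Step 2: leaves = {6,7}. Remove smallest leaf 6, emit neighbor 2.
Step 3: leaves = {2,7}. Remove smallest leaf 2, emit neighbor 1.
Step 4: leaves = {1,7}. Remove smallest leaf 1, emit neighbor 5.
Step 5: leaves = {5,7}. Remove smallest leaf 5, emit neighbor 4.
Done: 2 vertices remain (4, 7). Sequence = [6 2 1 5 4]

Answer: 6 2 1 5 4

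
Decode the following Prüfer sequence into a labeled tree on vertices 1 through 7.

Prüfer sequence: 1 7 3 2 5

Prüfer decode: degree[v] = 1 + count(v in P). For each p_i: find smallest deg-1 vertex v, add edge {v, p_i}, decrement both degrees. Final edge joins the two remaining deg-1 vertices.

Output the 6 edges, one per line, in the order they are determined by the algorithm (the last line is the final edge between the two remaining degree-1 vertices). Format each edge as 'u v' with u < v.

Initial degrees: {1:2, 2:2, 3:2, 4:1, 5:2, 6:1, 7:2}
Step 1: smallest deg-1 vertex = 4, p_1 = 1. Add edge {1,4}. Now deg[4]=0, deg[1]=1.
Step 2: smallest deg-1 vertex = 1, p_2 = 7. Add edge {1,7}. Now deg[1]=0, deg[7]=1.
Step 3: smallest deg-1 vertex = 6, p_3 = 3. Add edge {3,6}. Now deg[6]=0, deg[3]=1.
Step 4: smallest deg-1 vertex = 3, p_4 = 2. Add edge {2,3}. Now deg[3]=0, deg[2]=1.
Step 5: smallest deg-1 vertex = 2, p_5 = 5. Add edge {2,5}. Now deg[2]=0, deg[5]=1.
Final: two remaining deg-1 vertices are 5, 7. Add edge {5,7}.

Answer: 1 4
1 7
3 6
2 3
2 5
5 7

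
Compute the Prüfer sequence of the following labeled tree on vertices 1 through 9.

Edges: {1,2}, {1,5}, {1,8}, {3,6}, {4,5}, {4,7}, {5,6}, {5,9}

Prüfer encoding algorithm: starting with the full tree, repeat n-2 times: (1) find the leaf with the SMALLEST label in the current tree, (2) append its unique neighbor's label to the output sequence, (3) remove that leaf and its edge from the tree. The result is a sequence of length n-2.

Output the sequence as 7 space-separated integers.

Answer: 1 6 5 4 5 1 5

Derivation:
Step 1: leaves = {2,3,7,8,9}. Remove smallest leaf 2, emit neighbor 1.
Step 2: leaves = {3,7,8,9}. Remove smallest leaf 3, emit neighbor 6.
Step 3: leaves = {6,7,8,9}. Remove smallest leaf 6, emit neighbor 5.
Step 4: leaves = {7,8,9}. Remove smallest leaf 7, emit neighbor 4.
Step 5: leaves = {4,8,9}. Remove smallest leaf 4, emit neighbor 5.
Step 6: leaves = {8,9}. Remove smallest leaf 8, emit neighbor 1.
Step 7: leaves = {1,9}. Remove smallest leaf 1, emit neighbor 5.
Done: 2 vertices remain (5, 9). Sequence = [1 6 5 4 5 1 5]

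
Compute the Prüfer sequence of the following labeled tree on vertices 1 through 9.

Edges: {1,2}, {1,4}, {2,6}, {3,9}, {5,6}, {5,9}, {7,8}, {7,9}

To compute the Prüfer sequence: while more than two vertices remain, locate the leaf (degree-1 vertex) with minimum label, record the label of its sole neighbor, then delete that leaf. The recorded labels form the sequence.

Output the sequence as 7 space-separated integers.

Answer: 9 1 2 6 5 9 7

Derivation:
Step 1: leaves = {3,4,8}. Remove smallest leaf 3, emit neighbor 9.
Step 2: leaves = {4,8}. Remove smallest leaf 4, emit neighbor 1.
Step 3: leaves = {1,8}. Remove smallest leaf 1, emit neighbor 2.
Step 4: leaves = {2,8}. Remove smallest leaf 2, emit neighbor 6.
Step 5: leaves = {6,8}. Remove smallest leaf 6, emit neighbor 5.
Step 6: leaves = {5,8}. Remove smallest leaf 5, emit neighbor 9.
Step 7: leaves = {8,9}. Remove smallest leaf 8, emit neighbor 7.
Done: 2 vertices remain (7, 9). Sequence = [9 1 2 6 5 9 7]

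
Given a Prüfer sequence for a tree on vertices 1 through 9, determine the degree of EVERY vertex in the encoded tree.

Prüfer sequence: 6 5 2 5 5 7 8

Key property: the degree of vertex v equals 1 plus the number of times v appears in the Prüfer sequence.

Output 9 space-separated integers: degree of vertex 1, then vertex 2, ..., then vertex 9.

Answer: 1 2 1 1 4 2 2 2 1

Derivation:
p_1 = 6: count[6] becomes 1
p_2 = 5: count[5] becomes 1
p_3 = 2: count[2] becomes 1
p_4 = 5: count[5] becomes 2
p_5 = 5: count[5] becomes 3
p_6 = 7: count[7] becomes 1
p_7 = 8: count[8] becomes 1
Degrees (1 + count): deg[1]=1+0=1, deg[2]=1+1=2, deg[3]=1+0=1, deg[4]=1+0=1, deg[5]=1+3=4, deg[6]=1+1=2, deg[7]=1+1=2, deg[8]=1+1=2, deg[9]=1+0=1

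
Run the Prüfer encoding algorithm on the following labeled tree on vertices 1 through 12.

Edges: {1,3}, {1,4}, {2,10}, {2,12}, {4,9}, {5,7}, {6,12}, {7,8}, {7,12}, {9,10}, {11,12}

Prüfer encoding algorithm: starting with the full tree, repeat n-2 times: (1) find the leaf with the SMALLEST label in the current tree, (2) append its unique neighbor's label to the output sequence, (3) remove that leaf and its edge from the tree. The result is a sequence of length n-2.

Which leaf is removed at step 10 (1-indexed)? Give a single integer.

Step 1: current leaves = {3,5,6,8,11}. Remove leaf 3 (neighbor: 1).
Step 2: current leaves = {1,5,6,8,11}. Remove leaf 1 (neighbor: 4).
Step 3: current leaves = {4,5,6,8,11}. Remove leaf 4 (neighbor: 9).
Step 4: current leaves = {5,6,8,9,11}. Remove leaf 5 (neighbor: 7).
Step 5: current leaves = {6,8,9,11}. Remove leaf 6 (neighbor: 12).
Step 6: current leaves = {8,9,11}. Remove leaf 8 (neighbor: 7).
Step 7: current leaves = {7,9,11}. Remove leaf 7 (neighbor: 12).
Step 8: current leaves = {9,11}. Remove leaf 9 (neighbor: 10).
Step 9: current leaves = {10,11}. Remove leaf 10 (neighbor: 2).
Step 10: current leaves = {2,11}. Remove leaf 2 (neighbor: 12).

Answer: 2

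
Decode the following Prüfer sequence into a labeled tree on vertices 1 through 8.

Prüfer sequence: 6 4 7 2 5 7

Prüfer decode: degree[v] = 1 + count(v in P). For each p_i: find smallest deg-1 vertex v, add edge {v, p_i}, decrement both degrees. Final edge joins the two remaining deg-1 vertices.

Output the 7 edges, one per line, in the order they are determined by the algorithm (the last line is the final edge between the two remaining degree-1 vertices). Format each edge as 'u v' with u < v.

Answer: 1 6
3 4
4 7
2 6
2 5
5 7
7 8

Derivation:
Initial degrees: {1:1, 2:2, 3:1, 4:2, 5:2, 6:2, 7:3, 8:1}
Step 1: smallest deg-1 vertex = 1, p_1 = 6. Add edge {1,6}. Now deg[1]=0, deg[6]=1.
Step 2: smallest deg-1 vertex = 3, p_2 = 4. Add edge {3,4}. Now deg[3]=0, deg[4]=1.
Step 3: smallest deg-1 vertex = 4, p_3 = 7. Add edge {4,7}. Now deg[4]=0, deg[7]=2.
Step 4: smallest deg-1 vertex = 6, p_4 = 2. Add edge {2,6}. Now deg[6]=0, deg[2]=1.
Step 5: smallest deg-1 vertex = 2, p_5 = 5. Add edge {2,5}. Now deg[2]=0, deg[5]=1.
Step 6: smallest deg-1 vertex = 5, p_6 = 7. Add edge {5,7}. Now deg[5]=0, deg[7]=1.
Final: two remaining deg-1 vertices are 7, 8. Add edge {7,8}.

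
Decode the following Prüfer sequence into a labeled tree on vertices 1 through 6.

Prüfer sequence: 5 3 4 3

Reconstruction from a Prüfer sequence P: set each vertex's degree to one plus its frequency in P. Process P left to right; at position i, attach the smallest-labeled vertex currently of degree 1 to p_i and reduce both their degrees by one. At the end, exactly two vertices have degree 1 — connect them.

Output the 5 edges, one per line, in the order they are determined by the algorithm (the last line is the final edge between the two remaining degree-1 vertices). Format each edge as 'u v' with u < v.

Answer: 1 5
2 3
4 5
3 4
3 6

Derivation:
Initial degrees: {1:1, 2:1, 3:3, 4:2, 5:2, 6:1}
Step 1: smallest deg-1 vertex = 1, p_1 = 5. Add edge {1,5}. Now deg[1]=0, deg[5]=1.
Step 2: smallest deg-1 vertex = 2, p_2 = 3. Add edge {2,3}. Now deg[2]=0, deg[3]=2.
Step 3: smallest deg-1 vertex = 5, p_3 = 4. Add edge {4,5}. Now deg[5]=0, deg[4]=1.
Step 4: smallest deg-1 vertex = 4, p_4 = 3. Add edge {3,4}. Now deg[4]=0, deg[3]=1.
Final: two remaining deg-1 vertices are 3, 6. Add edge {3,6}.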